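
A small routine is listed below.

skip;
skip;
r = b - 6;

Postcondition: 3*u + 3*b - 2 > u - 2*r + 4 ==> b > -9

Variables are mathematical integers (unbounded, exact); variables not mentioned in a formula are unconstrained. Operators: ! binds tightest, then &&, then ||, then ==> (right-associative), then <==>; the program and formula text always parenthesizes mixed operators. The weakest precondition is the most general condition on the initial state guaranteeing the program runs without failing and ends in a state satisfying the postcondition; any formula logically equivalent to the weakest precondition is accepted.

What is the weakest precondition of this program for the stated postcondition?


Working backward. After the program, the postcondition 3*u + 3*b - 2 > u - 2*r + 4 ==> b > -9 must hold; in canonical form it is 3*b + 2*r + 2*u > 6 ==> b > -9.
Before r := b - 6: 5*b + 2*u > 18 ==> b > -9
Before skip: 5*b + 2*u > 18 ==> b > -9
Before skip: 5*b + 2*u > 18 ==> b > -9
Answer: WP = 5*b + 2*u > 18 ==> b > -9


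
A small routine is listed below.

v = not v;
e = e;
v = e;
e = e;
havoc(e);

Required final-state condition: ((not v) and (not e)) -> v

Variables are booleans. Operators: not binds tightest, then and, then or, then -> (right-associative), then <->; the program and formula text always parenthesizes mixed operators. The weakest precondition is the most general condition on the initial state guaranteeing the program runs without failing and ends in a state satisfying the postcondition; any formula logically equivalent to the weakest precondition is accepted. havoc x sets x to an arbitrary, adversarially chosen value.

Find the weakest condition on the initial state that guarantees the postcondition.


Working backward. After the program, ((not v) and (not e)) -> v must hold.
Before havoc e: (not v) -> v
Before e := e: (not v) -> v
Before v := e: (not e) -> e
Before e := e: (not e) -> e
Before v := not v: (not e) -> e
Answer: WP = (not e) -> e


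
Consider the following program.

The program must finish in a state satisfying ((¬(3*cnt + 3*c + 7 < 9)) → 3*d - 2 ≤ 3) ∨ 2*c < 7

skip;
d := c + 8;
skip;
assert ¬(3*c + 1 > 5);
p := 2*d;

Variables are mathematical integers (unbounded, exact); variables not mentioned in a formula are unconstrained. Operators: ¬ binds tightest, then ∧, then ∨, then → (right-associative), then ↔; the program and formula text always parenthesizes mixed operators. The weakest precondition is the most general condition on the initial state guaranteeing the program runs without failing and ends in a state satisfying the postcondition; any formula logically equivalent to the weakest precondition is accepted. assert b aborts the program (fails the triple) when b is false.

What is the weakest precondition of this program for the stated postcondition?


Working backward. After the program, the postcondition ((¬(3*cnt + 3*c + 7 < 9)) → 3*d - 2 ≤ 3) ∨ 2*c < 7 must hold; in canonical form it is ((¬(3*c + 3*cnt < 2)) → 3*d ≤ 5) ∨ 2*c < 7.
Before p := 2*d: ((¬(3*c + 3*cnt < 2)) → 3*d ≤ 5) ∨ 2*c < 7
Before assert ¬(3*c + 1 > 5): (¬(3*c > 4)) ∧ (((¬(3*c + 3*cnt < 2)) → 3*d ≤ 5) ∨ 2*c < 7)
Before skip: (¬(3*c > 4)) ∧ (((¬(3*c + 3*cnt < 2)) → 3*d ≤ 5) ∨ 2*c < 7)
Before d := c + 8: (¬(3*c > 4)) ∧ (((¬(3*c + 3*cnt < 2)) → 3*c ≤ -19) ∨ 2*c < 7)
Before skip: (¬(3*c > 4)) ∧ (((¬(3*c + 3*cnt < 2)) → 3*c ≤ -19) ∨ 2*c < 7)
Answer: WP = (¬(3*c > 4)) ∧ (((¬(3*c + 3*cnt < 2)) → 3*c ≤ -19) ∨ 2*c < 7)


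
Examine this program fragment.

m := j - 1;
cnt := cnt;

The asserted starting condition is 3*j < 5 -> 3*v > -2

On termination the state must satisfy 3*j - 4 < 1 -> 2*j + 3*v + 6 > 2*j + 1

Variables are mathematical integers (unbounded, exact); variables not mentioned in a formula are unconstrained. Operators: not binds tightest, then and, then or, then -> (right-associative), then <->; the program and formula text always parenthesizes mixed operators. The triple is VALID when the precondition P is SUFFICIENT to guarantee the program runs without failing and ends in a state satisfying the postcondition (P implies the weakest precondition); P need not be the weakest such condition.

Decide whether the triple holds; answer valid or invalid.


Working backward. After the program, the postcondition 3*j - 4 < 1 -> 2*j + 3*v + 6 > 2*j + 1 must hold; in canonical form it is 3*j < 5 -> 3*v > -5.
Before cnt := cnt: 3*j < 5 -> 3*v > -5
Before m := j - 1: 3*j < 5 -> 3*v > -5
The weakest precondition is 3*j < 5 -> 3*v > -5.
Check whether 3*j < 5 -> 3*v > -2 implies it.
Every state satisfying the precondition satisfies the weakest precondition: the implication holds.
Answer: valid


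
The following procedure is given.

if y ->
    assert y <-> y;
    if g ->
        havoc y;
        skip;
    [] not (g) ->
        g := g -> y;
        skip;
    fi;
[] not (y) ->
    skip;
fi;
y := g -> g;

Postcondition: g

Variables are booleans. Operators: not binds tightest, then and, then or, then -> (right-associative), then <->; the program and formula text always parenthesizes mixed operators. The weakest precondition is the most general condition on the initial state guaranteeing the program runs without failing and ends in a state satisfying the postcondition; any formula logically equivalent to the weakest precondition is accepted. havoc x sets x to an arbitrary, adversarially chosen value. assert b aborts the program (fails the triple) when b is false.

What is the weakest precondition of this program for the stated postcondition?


Working backward. After the program, g must hold.
Before y := g -> g: g
Then branch requires (not g) -> (g -> y); else branch requires g.
Before the if: (y -> ((not g) -> (g -> y))) and ((not y) -> g)
Answer: WP = (y -> ((not g) -> (g -> y))) and ((not y) -> g)


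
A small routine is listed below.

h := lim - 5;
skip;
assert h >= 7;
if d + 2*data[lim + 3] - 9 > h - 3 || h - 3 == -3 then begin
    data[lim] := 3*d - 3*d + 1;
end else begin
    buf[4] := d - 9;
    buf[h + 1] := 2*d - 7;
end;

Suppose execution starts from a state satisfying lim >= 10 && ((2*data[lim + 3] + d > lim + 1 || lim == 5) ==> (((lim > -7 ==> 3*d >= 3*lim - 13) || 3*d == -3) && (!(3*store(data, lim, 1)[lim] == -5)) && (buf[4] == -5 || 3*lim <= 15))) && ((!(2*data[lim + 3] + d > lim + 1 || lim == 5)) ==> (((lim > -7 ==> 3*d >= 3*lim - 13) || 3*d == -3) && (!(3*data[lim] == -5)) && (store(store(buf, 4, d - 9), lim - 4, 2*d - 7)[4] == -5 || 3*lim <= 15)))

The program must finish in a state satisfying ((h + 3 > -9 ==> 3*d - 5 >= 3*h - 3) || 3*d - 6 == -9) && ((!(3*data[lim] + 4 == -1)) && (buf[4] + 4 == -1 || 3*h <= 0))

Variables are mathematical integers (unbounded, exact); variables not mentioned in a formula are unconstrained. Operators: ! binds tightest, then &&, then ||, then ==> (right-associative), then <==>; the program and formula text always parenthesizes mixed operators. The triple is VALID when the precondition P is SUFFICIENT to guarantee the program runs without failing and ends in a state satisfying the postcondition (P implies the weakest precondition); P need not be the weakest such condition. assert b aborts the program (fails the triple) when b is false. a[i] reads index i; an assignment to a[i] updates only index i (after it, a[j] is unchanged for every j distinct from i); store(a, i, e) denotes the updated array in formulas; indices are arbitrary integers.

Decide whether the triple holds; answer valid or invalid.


Working backward. After the program, the postcondition ((h + 3 > -9 ==> 3*d - 5 >= 3*h - 3) || 3*d - 6 == -9) && ((!(3*data[lim] + 4 == -1)) && (buf[4] + 4 == -1 || 3*h <= 0)) must hold; in canonical form it is ((h > -12 ==> 3*d >= 3*h + 2) || 3*d == -3) && (!(3*data[lim] == -5)) && (buf[4] == -5 || 3*h <= 0).
Then branch requires ((h > -12 ==> 3*d >= 3*h + 2) || 3*d == -3) && (!(3*store(data, lim, 1)[lim] == -5)) && (buf[4] == -5 || 3*h <= 0); else branch requires ((h > -12 ==> 3*d >= 3*h + 2) || 3*d == -3) && (!(3*data[lim] == -5)) && (store(store(buf, 4, d - 9), h + 1, 2*d - 7)[4] == -5 || 3*h <= 0).
Before the if: ((2*data[lim + 3] + d > h + 6 || h == 0) ==> (((h > -12 ==> 3*d >= 3*h + 2) || 3*d == -3) && (!(3*store(data, lim, 1)[lim] == -5)) && (buf[4] == -5 || 3*h <= 0))) && ((!(2*data[lim + 3] + d > h + 6 || h == 0)) ==> (((h > -12 ==> 3*d >= 3*h + 2) || 3*d == -3) && (!(3*data[lim] == -5)) && (store(store(buf, 4, d - 9), h + 1, 2*d - 7)[4] == -5 || 3*h <= 0)))
Before assert h >= 7: h >= 7 && ((2*data[lim + 3] + d > h + 6 || h == 0) ==> (((h > -12 ==> 3*d >= 3*h + 2) || 3*d == -3) && (!(3*store(data, lim, 1)[lim] == -5)) && (buf[4] == -5 || 3*h <= 0))) && ((!(2*data[lim + 3] + d > h + 6 || h == 0)) ==> (((h > -12 ==> 3*d >= 3*h + 2) || 3*d == -3) && (!(3*data[lim] == -5)) && (store(store(buf, 4, d - 9), h + 1, 2*d - 7)[4] == -5 || 3*h <= 0)))
Before skip: h >= 7 && ((2*data[lim + 3] + d > h + 6 || h == 0) ==> (((h > -12 ==> 3*d >= 3*h + 2) || 3*d == -3) && (!(3*store(data, lim, 1)[lim] == -5)) && (buf[4] == -5 || 3*h <= 0))) && ((!(2*data[lim + 3] + d > h + 6 || h == 0)) ==> (((h > -12 ==> 3*d >= 3*h + 2) || 3*d == -3) && (!(3*data[lim] == -5)) && (store(store(buf, 4, d - 9), h + 1, 2*d - 7)[4] == -5 || 3*h <= 0)))
Before h := lim - 5: lim >= 12 && ((2*data[lim + 3] + d > lim + 1 || lim == 5) ==> (((lim > -7 ==> 3*d >= 3*lim - 13) || 3*d == -3) && (!(3*store(data, lim, 1)[lim] == -5)) && (buf[4] == -5 || 3*lim <= 15))) && ((!(2*data[lim + 3] + d > lim + 1 || lim == 5)) ==> (((lim > -7 ==> 3*d >= 3*lim - 13) || 3*d == -3) && (!(3*data[lim] == -5)) && (store(store(buf, 4, d - 9), lim - 4, 2*d - 7)[4] == -5 || 3*lim <= 15)))
The weakest precondition is lim >= 12 && ((2*data[lim + 3] + d > lim + 1 || lim == 5) ==> (((lim > -7 ==> 3*d >= 3*lim - 13) || 3*d == -3) && (!(3*store(data, lim, 1)[lim] == -5)) && (buf[4] == -5 || 3*lim <= 15))) && ((!(2*data[lim + 3] + d > lim + 1 || lim == 5)) ==> (((lim > -7 ==> 3*d >= 3*lim - 13) || 3*d == -3) && (!(3*data[lim] == -5)) && (store(store(buf, 4, d - 9), lim - 4, 2*d - 7)[4] == -5 || 3*lim <= 15))).
Check whether lim >= 10 && ((2*data[lim + 3] + d > lim + 1 || lim == 5) ==> (((lim > -7 ==> 3*d >= 3*lim - 13) || 3*d == -3) && (!(3*store(data, lim, 1)[lim] == -5)) && (buf[4] == -5 || 3*lim <= 15))) && ((!(2*data[lim + 3] + d > lim + 1 || lim == 5)) ==> (((lim > -7 ==> 3*d >= 3*lim - 13) || 3*d == -3) && (!(3*data[lim] == -5)) && (store(store(buf, 4, d - 9), lim - 4, 2*d - 7)[4] == -5 || 3*lim <= 15))) implies it.
Countermodel: at the initial state buf = {[4] = -5, [6] = 8, [10] = 8, [13] = 8, elsewhere 8}, d = -1, data = {[4] = 7, [6] = 7, [10] = 7, [13] = 7, elsewhere 7}, lim = 10, the precondition holds but the weakest precondition fails.
Answer: invalid


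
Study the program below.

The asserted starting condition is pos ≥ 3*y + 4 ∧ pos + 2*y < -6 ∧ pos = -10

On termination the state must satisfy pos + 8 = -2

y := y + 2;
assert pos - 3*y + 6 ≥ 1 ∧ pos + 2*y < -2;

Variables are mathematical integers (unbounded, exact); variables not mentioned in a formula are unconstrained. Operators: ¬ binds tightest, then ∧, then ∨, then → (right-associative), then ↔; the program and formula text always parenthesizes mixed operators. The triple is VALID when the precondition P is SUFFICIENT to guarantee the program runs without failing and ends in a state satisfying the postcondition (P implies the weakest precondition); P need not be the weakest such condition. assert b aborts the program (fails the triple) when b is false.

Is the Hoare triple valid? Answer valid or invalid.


Working backward. After the program, the postcondition pos + 8 = -2 must hold; in canonical form it is pos = -10.
Before assert pos - 3*y + 6 ≥ 1 ∧ pos + 2*y < -2: pos ≥ 3*y - 5 ∧ pos + 2*y < -2 ∧ pos = -10
Before y := y + 2: pos ≥ 3*y + 1 ∧ pos + 2*y < -6 ∧ pos = -10
The weakest precondition is pos ≥ 3*y + 1 ∧ pos + 2*y < -6 ∧ pos = -10.
Check whether pos ≥ 3*y + 4 ∧ pos + 2*y < -6 ∧ pos = -10 implies it.
Every state satisfying the precondition satisfies the weakest precondition: the implication holds.
Answer: valid


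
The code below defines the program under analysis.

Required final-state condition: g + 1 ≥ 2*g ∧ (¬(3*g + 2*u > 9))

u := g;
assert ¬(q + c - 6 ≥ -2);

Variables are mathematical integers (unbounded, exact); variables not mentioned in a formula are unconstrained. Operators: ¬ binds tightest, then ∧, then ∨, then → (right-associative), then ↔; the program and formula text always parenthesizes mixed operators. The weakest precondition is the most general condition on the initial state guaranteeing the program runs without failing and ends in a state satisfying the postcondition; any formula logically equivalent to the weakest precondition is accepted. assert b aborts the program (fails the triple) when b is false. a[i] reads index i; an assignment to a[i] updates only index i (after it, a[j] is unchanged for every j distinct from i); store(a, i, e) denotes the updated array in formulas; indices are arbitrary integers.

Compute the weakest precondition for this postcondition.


Working backward. After the program, the postcondition g + 1 ≥ 2*g ∧ (¬(3*g + 2*u > 9)) must hold; in canonical form it is g ≤ 1 ∧ (¬(3*g + 2*u > 9)).
Before assert ¬(q + c - 6 ≥ -2): (¬(c + q ≥ 4)) ∧ g ≤ 1 ∧ (¬(3*g + 2*u > 9))
Before u := g: (¬(c + q ≥ 4)) ∧ g ≤ 1 ∧ (¬(5*g > 9))
Answer: WP = (¬(c + q ≥ 4)) ∧ g ≤ 1 ∧ (¬(5*g > 9))


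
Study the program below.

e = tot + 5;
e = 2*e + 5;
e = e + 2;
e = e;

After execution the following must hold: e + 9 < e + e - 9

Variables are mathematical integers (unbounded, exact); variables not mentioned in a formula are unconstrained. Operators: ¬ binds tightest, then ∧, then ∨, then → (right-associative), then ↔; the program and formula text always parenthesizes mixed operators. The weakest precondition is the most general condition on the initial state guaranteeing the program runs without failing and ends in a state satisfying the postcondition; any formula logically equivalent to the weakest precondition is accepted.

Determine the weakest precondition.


Working backward. After the program, the postcondition e + 9 < e + e - 9 must hold; in canonical form it is e > 18.
Before e := e: e > 18
Before e := e + 2: e > 16
Before e := 2*e + 5: 2*e > 11
Before e := tot + 5: 2*tot > 1
Answer: WP = 2*tot > 1


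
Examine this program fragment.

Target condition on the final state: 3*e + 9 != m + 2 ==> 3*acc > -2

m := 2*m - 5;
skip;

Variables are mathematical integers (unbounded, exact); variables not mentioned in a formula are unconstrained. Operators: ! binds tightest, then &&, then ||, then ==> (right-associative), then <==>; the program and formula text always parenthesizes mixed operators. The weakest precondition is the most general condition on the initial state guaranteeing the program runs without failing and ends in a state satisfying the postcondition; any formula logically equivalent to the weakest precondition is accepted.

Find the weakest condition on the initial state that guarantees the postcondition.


Working backward. After the program, the postcondition 3*e + 9 != m + 2 ==> 3*acc > -2 must hold; in canonical form it is 3*e != m - 7 ==> 3*acc > -2.
Before skip: 3*e != m - 7 ==> 3*acc > -2
Before m := 2*m - 5: 3*e != 2*m - 12 ==> 3*acc > -2
Answer: WP = 3*e != 2*m - 12 ==> 3*acc > -2


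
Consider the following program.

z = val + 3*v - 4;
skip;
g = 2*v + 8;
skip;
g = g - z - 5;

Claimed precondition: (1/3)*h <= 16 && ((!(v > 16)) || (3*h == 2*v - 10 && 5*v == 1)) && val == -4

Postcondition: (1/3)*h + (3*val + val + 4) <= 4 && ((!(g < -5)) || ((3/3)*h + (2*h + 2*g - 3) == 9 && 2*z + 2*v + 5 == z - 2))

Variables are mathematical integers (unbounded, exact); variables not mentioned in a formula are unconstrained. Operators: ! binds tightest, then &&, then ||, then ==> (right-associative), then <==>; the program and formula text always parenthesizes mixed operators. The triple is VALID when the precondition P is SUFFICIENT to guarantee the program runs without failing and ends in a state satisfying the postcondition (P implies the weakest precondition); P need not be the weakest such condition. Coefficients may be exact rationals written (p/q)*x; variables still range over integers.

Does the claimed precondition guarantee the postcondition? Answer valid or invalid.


Working backward. After the program, the postcondition (1/3)*h + (3*val + val + 4) <= 4 && ((!(g < -5)) || ((3/3)*h + (2*h + 2*g - 3) == 9 && 2*z + 2*v + 5 == z - 2)) must hold; in canonical form it is (1/3)*h + 4*val <= 0 && ((!(g < -5)) || (2*g + 3*h == 12 && 2*v + z == -7)).
Before g := g - z - 5: (1/3)*h + 4*val <= 0 && ((!(g < z)) || (2*g + 3*h == 2*z + 22 && 2*v + z == -7))
Before skip: (1/3)*h + 4*val <= 0 && ((!(g < z)) || (2*g + 3*h == 2*z + 22 && 2*v + z == -7))
Before g := 2*v + 8: (1/3)*h + 4*val <= 0 && ((!(2*v < z - 8)) || (3*h + 4*v == 2*z + 6 && 2*v + z == -7))
Before skip: (1/3)*h + 4*val <= 0 && ((!(2*v < z - 8)) || (3*h + 4*v == 2*z + 6 && 2*v + z == -7))
Before z := val + 3*v - 4: (1/3)*h + 4*val <= 0 && ((!(v + val > 12)) || (3*h == 2*v + 2*val - 2 && 5*v + val == -3))
The weakest precondition is (1/3)*h + 4*val <= 0 && ((!(v + val > 12)) || (3*h == 2*v + 2*val - 2 && 5*v + val == -3)).
Check whether (1/3)*h <= 16 && ((!(v > 16)) || (3*h == 2*v - 10 && 5*v == 1)) && val == -4 implies it.
Every state satisfying the precondition satisfies the weakest precondition: the implication holds.
Answer: valid


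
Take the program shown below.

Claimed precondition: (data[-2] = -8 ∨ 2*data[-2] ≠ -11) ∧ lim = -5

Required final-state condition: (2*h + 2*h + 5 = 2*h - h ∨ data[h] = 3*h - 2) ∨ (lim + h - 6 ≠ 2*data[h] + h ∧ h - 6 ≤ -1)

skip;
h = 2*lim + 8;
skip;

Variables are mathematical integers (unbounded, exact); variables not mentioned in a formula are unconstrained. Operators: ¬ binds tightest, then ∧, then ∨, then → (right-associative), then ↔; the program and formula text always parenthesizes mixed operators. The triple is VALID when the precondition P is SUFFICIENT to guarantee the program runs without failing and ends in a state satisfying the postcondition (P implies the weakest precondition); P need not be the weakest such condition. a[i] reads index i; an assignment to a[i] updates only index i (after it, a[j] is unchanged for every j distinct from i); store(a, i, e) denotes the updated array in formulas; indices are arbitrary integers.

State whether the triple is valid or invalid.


Working backward. After the program, the postcondition (2*h + 2*h + 5 = 2*h - h ∨ data[h] = 3*h - 2) ∨ (lim + h - 6 ≠ 2*data[h] + h ∧ h - 6 ≤ -1) must hold; in canonical form it is 3*h = -5 ∨ data[h] = 3*h - 2 ∨ (lim ≠ 2*data[h] + 6 ∧ h ≤ 5).
Before skip: 3*h = -5 ∨ data[h] = 3*h - 2 ∨ (lim ≠ 2*data[h] + 6 ∧ h ≤ 5)
Before h := 2*lim + 8: 6*lim = -29 ∨ data[2*lim + 8] = 6*lim + 22 ∨ (lim ≠ 2*data[2*lim + 8] + 6 ∧ 2*lim ≤ -3)
Before skip: 6*lim = -29 ∨ data[2*lim + 8] = 6*lim + 22 ∨ (lim ≠ 2*data[2*lim + 8] + 6 ∧ 2*lim ≤ -3)
The weakest precondition is 6*lim = -29 ∨ data[2*lim + 8] = 6*lim + 22 ∨ (lim ≠ 2*data[2*lim + 8] + 6 ∧ 2*lim ≤ -3).
Check whether (data[-2] = -8 ∨ 2*data[-2] ≠ -11) ∧ lim = -5 implies it.
Every state satisfying the precondition satisfies the weakest precondition: the implication holds.
Answer: valid


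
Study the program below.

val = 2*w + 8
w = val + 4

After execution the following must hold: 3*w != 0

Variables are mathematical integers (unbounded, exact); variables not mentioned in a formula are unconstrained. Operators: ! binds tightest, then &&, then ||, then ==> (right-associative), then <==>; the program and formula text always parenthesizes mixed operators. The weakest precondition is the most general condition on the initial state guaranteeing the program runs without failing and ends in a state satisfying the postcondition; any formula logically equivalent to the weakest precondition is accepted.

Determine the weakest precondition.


Working backward. After the program, 3*w != 0 must hold.
Before w := val + 4: 3*val != -12
Before val := 2*w + 8: 6*w != -36
Answer: WP = 6*w != -36


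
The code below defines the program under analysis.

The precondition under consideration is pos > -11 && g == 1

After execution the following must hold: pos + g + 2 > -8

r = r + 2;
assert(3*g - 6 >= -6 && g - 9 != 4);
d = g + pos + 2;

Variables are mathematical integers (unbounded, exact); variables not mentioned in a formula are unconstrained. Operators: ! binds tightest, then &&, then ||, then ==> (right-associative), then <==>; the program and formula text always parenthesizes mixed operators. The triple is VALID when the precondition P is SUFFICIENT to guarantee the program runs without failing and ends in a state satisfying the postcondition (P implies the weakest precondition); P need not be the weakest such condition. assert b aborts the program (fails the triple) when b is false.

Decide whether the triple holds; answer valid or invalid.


Working backward. After the program, the postcondition pos + g + 2 > -8 must hold; in canonical form it is g + pos > -10.
Before d := g + pos + 2: g + pos > -10
Before assert 3*g - 6 >= -6 && g - 9 != 4: 3*g >= 0 && g != 13 && g + pos > -10
Before r := r + 2: 3*g >= 0 && g != 13 && g + pos > -10
The weakest precondition is 3*g >= 0 && g != 13 && g + pos > -10.
Check whether pos > -11 && g == 1 implies it.
Every state satisfying the precondition satisfies the weakest precondition: the implication holds.
Answer: valid


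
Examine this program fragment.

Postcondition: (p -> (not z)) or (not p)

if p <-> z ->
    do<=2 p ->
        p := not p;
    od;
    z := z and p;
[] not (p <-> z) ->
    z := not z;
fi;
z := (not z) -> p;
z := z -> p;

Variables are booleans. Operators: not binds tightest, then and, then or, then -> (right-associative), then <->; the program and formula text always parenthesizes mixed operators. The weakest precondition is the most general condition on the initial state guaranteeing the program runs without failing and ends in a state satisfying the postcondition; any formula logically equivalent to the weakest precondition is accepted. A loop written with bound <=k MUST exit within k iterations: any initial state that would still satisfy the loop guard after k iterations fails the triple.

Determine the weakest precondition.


Working backward. After the program, (p -> (not z)) or (not p) must hold.
Before z := z -> p: (p -> (not (z -> p))) or (not p)
Before z := (not z) -> p: (p -> (not (((not z) -> p) -> p))) or (not p)
Then branch requires (p -> (((not p) -> ((not p) and ((p -> (not (((not (z and p)) -> p) -> p))) or (not p)))) and (p -> (((not p) -> (not (((not (z and (not p))) -> (not p)) -> (not p)))) or p)))) and ((not p) -> ((p -> (not (((not (z and p)) -> p) -> p))) or (not p))); else branch requires (p -> (not ((z -> p) -> p))) or (not p).
Before the if: ((p <-> z) -> ((p -> (((not p) -> ((not p) and ((p -> (not (((not (z and p)) -> p) -> p))) or (not p)))) and (p -> (((not p) -> (not (((not (z and (not p))) -> (not p)) -> (not p)))) or p)))) and ((not p) -> ((p -> (not (((not (z and p)) -> p) -> p))) or (not p))))) and ((not (p <-> z)) -> ((p -> (not ((z -> p) -> p))) or (not p)))
Answer: WP = ((p <-> z) -> ((p -> (((not p) -> ((not p) and ((p -> (not (((not (z and p)) -> p) -> p))) or (not p)))) and (p -> (((not p) -> (not (((not (z and (not p))) -> (not p)) -> (not p)))) or p)))) and ((not p) -> ((p -> (not (((not (z and p)) -> p) -> p))) or (not p))))) and ((not (p <-> z)) -> ((p -> (not ((z -> p) -> p))) or (not p)))


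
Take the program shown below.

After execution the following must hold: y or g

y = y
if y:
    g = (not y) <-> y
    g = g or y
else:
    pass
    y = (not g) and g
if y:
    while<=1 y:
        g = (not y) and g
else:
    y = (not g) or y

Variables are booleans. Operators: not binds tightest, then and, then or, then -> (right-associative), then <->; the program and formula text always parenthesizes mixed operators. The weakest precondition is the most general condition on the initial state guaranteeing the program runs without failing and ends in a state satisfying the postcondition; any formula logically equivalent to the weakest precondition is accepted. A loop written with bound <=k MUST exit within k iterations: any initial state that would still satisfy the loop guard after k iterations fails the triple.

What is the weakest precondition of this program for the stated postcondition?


Working backward. After the program, y or g must hold.
Then branch requires (y -> ((not y) and (y or ((not y) and g)))) and ((not y) -> (y or g)); else branch requires true.
Before the if: y -> ((y -> ((not y) and (y or ((not y) and g)))) and ((not y) -> (y or g)))
Then branch requires y -> ((y -> ((not y) and (y or ((not y) and (((not y) <-> y) or y))))) and ((not y) -> (y or ((not y) <-> y)))); else branch requires true.
Before the if: y -> (y -> ((y -> ((not y) and (y or ((not y) and (((not y) <-> y) or y))))) and ((not y) -> (y or ((not y) <-> y)))))
Before y := y: y -> (y -> ((y -> ((not y) and (y or ((not y) and (((not y) <-> y) or y))))) and ((not y) -> (y or ((not y) <-> y)))))
Answer: WP = y -> (y -> ((y -> ((not y) and (y or ((not y) and (((not y) <-> y) or y))))) and ((not y) -> (y or ((not y) <-> y)))))


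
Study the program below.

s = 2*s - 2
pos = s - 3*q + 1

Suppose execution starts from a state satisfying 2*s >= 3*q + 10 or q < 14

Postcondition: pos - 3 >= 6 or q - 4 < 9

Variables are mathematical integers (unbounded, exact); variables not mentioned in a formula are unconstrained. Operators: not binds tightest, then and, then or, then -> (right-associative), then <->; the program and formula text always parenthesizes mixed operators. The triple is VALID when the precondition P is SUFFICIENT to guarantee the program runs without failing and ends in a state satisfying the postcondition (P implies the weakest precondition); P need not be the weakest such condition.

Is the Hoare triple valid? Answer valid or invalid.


Working backward. After the program, the postcondition pos - 3 >= 6 or q - 4 < 9 must hold; in canonical form it is pos >= 9 or q < 13.
Before pos := s - 3*q + 1: s >= 3*q + 8 or q < 13
Before s := 2*s - 2: 2*s >= 3*q + 10 or q < 13
The weakest precondition is 2*s >= 3*q + 10 or q < 13.
Check whether 2*s >= 3*q + 10 or q < 14 implies it.
Countermodel: at the initial state q = 13, s = 0, the precondition holds but the weakest precondition fails.
Answer: invalid


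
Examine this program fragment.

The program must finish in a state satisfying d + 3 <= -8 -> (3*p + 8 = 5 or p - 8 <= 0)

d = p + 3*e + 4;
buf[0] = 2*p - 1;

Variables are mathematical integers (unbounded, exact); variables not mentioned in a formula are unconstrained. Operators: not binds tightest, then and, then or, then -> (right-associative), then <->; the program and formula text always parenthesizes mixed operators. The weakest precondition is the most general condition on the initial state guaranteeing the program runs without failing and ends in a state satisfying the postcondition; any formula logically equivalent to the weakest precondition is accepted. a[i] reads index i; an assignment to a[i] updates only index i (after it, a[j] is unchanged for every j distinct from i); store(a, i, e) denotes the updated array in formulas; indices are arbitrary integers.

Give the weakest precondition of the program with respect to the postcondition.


Working backward. After the program, the postcondition d + 3 <= -8 -> (3*p + 8 = 5 or p - 8 <= 0) must hold; in canonical form it is d <= -11 -> (3*p = -3 or p <= 8).
Before buf[0] := 2*p - 1: d <= -11 -> (3*p = -3 or p <= 8)
Before d := p + 3*e + 4: 3*e + p <= -15 -> (3*p = -3 or p <= 8)
Answer: WP = 3*e + p <= -15 -> (3*p = -3 or p <= 8)


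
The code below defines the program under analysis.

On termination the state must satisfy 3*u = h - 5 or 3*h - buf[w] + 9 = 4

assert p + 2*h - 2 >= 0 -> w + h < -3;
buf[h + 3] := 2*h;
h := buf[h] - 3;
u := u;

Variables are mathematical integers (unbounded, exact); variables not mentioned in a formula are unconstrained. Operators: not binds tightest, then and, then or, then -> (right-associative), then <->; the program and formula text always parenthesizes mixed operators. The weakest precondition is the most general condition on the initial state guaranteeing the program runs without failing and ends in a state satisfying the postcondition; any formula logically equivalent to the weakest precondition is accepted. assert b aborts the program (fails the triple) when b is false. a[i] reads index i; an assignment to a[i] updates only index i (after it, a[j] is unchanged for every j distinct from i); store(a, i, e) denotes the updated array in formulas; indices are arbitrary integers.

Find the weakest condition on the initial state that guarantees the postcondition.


Working backward. After the program, the postcondition 3*u = h - 5 or 3*h - buf[w] + 9 = 4 must hold; in canonical form it is 3*u = h - 5 or 3*h = buf[w] - 5.
Before u := u: 3*u = h - 5 or 3*h = buf[w] - 5
Before h := buf[h] - 3: 3*u = buf[h] - 8 or 3*buf[h] = buf[w] + 4
Before buf[h + 3] := 2*h: 3*u = store(buf, h + 3, 2*h)[h] - 8 or 3*store(buf, h + 3, 2*h)[h] = store(buf, h + 3, 2*h)[w] + 4
Before assert p + 2*h - 2 >= 0 -> w + h < -3: (2*h + p >= 2 -> h + w < -3) and (3*u = store(buf, h + 3, 2*h)[h] - 8 or 3*store(buf, h + 3, 2*h)[h] = store(buf, h + 3, 2*h)[w] + 4)
Answer: WP = (2*h + p >= 2 -> h + w < -3) and (3*u = store(buf, h + 3, 2*h)[h] - 8 or 3*store(buf, h + 3, 2*h)[h] = store(buf, h + 3, 2*h)[w] + 4)


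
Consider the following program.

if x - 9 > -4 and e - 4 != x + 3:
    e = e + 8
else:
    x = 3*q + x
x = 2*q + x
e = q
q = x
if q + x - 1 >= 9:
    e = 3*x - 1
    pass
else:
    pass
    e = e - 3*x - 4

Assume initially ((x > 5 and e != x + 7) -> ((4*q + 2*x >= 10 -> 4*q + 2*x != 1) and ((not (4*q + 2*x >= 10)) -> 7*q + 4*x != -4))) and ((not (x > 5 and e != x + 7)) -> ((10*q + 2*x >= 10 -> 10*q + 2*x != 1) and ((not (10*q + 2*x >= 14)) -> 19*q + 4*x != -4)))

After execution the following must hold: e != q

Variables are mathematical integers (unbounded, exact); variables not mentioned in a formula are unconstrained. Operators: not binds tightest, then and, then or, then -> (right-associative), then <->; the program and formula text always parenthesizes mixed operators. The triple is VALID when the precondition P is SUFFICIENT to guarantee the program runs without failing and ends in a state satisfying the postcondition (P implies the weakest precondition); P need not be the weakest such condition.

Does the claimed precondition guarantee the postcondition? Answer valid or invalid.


Working backward. After the program, e != q must hold.
Then branch requires 3*x != q + 1; else branch requires e != q + 3*x + 4.
Before the if: (q + x >= 10 -> 3*x != q + 1) and ((not (q + x >= 10)) -> e != q + 3*x + 4)
Before q := x: (2*x >= 10 -> 2*x != 1) and ((not (2*x >= 10)) -> e != 4*x + 4)
Before e := q: (2*x >= 10 -> 2*x != 1) and ((not (2*x >= 10)) -> q != 4*x + 4)
Before x := 2*q + x: (4*q + 2*x >= 10 -> 4*q + 2*x != 1) and ((not (4*q + 2*x >= 10)) -> 7*q + 4*x != -4)
Then branch requires (4*q + 2*x >= 10 -> 4*q + 2*x != 1) and ((not (4*q + 2*x >= 10)) -> 7*q + 4*x != -4); else branch requires (10*q + 2*x >= 10 -> 10*q + 2*x != 1) and ((not (10*q + 2*x >= 10)) -> 19*q + 4*x != -4).
Before the if: ((x > 5 and e != x + 7) -> ((4*q + 2*x >= 10 -> 4*q + 2*x != 1) and ((not (4*q + 2*x >= 10)) -> 7*q + 4*x != -4))) and ((not (x > 5 and e != x + 7)) -> ((10*q + 2*x >= 10 -> 10*q + 2*x != 1) and ((not (10*q + 2*x >= 10)) -> 19*q + 4*x != -4)))
The weakest precondition is ((x > 5 and e != x + 7) -> ((4*q + 2*x >= 10 -> 4*q + 2*x != 1) and ((not (4*q + 2*x >= 10)) -> 7*q + 4*x != -4))) and ((not (x > 5 and e != x + 7)) -> ((10*q + 2*x >= 10 -> 10*q + 2*x != 1) and ((not (10*q + 2*x >= 10)) -> 19*q + 4*x != -4))).
Check whether ((x > 5 and e != x + 7) -> ((4*q + 2*x >= 10 -> 4*q + 2*x != 1) and ((not (4*q + 2*x >= 10)) -> 7*q + 4*x != -4))) and ((not (x > 5 and e != x + 7)) -> ((10*q + 2*x >= 10 -> 10*q + 2*x != 1) and ((not (10*q + 2*x >= 14)) -> 19*q + 4*x != -4))) implies it.
Every state satisfying the precondition satisfies the weakest precondition: the implication holds.
Answer: valid


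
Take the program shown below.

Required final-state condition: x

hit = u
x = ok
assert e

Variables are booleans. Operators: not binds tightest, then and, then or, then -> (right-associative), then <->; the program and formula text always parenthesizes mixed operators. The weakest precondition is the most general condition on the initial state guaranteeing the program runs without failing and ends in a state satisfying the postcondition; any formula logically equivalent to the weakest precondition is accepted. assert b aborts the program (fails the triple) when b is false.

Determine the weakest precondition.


Working backward. After the program, x must hold.
Before assert e: e and x
Before x := ok: e and ok
Before hit := u: e and ok
Answer: WP = e and ok


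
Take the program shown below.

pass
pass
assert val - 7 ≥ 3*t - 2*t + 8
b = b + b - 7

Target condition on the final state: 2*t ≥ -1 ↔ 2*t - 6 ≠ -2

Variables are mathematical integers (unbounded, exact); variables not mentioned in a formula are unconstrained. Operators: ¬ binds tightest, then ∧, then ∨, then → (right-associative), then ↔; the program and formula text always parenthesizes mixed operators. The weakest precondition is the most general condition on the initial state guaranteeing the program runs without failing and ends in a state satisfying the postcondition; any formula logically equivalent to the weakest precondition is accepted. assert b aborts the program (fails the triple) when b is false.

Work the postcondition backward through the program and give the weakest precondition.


Working backward. After the program, the postcondition 2*t ≥ -1 ↔ 2*t - 6 ≠ -2 must hold; in canonical form it is 2*t ≥ -1 ↔ 2*t ≠ 4.
Before b := b + b - 7: 2*t ≥ -1 ↔ 2*t ≠ 4
Before assert val - 7 ≥ 3*t - 2*t + 8: val ≥ t + 15 ∧ (2*t ≥ -1 ↔ 2*t ≠ 4)
Before skip: val ≥ t + 15 ∧ (2*t ≥ -1 ↔ 2*t ≠ 4)
Before skip: val ≥ t + 15 ∧ (2*t ≥ -1 ↔ 2*t ≠ 4)
Answer: WP = val ≥ t + 15 ∧ (2*t ≥ -1 ↔ 2*t ≠ 4)


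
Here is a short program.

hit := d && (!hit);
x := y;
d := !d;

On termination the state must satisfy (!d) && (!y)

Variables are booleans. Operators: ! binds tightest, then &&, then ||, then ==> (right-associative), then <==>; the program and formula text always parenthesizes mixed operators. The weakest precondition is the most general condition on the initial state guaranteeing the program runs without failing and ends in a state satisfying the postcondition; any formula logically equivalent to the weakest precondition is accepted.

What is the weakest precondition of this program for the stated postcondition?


Working backward. After the program, (!d) && (!y) must hold.
Before d := !d: d && (!y)
Before x := y: d && (!y)
Before hit := d && (!hit): d && (!y)
Answer: WP = d && (!y)


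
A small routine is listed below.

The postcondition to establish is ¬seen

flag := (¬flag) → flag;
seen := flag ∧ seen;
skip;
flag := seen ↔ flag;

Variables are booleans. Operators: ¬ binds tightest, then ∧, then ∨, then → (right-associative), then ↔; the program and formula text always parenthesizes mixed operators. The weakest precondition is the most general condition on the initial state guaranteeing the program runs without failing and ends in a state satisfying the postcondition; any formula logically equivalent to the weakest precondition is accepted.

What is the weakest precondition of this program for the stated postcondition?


Working backward. After the program, ¬seen must hold.
Before flag := seen ↔ flag: ¬seen
Before skip: ¬seen
Before seen := flag ∧ seen: ¬(flag ∧ seen)
Before flag := (¬flag) → flag: ¬(((¬flag) → flag) ∧ seen)
Answer: WP = ¬(((¬flag) → flag) ∧ seen)


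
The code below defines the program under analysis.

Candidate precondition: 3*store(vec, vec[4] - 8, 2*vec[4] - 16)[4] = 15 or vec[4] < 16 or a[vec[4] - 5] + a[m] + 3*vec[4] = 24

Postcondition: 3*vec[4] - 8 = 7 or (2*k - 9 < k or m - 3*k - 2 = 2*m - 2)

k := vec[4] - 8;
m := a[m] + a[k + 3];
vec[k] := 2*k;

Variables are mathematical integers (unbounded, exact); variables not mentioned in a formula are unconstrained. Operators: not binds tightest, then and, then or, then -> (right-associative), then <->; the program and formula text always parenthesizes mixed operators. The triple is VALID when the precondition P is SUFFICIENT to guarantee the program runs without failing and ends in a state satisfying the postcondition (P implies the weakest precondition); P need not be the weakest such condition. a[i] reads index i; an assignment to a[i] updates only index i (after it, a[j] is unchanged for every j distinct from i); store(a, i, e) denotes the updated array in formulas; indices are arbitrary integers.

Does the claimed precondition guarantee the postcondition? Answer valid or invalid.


Working backward. After the program, the postcondition 3*vec[4] - 8 = 7 or (2*k - 9 < k or m - 3*k - 2 = 2*m - 2) must hold; in canonical form it is 3*vec[4] = 15 or k < 9 or 3*k + m = 0.
Before vec[k] := 2*k: 3*store(vec, k, 2*k)[4] = 15 or k < 9 or 3*k + m = 0
Before m := a[m] + a[k + 3]: 3*store(vec, k, 2*k)[4] = 15 or k < 9 or a[k + 3] + a[m] + 3*k = 0
Before k := vec[4] - 8: 3*store(vec, vec[4] - 8, 2*vec[4] - 16)[4] = 15 or vec[4] < 17 or a[vec[4] - 5] + a[m] + 3*vec[4] = 24
The weakest precondition is 3*store(vec, vec[4] - 8, 2*vec[4] - 16)[4] = 15 or vec[4] < 17 or a[vec[4] - 5] + a[m] + 3*vec[4] = 24.
Check whether 3*store(vec, vec[4] - 8, 2*vec[4] - 16)[4] = 15 or vec[4] < 16 or a[vec[4] - 5] + a[m] + 3*vec[4] = 24 implies it.
Every state satisfying the precondition satisfies the weakest precondition: the implication holds.
Answer: valid


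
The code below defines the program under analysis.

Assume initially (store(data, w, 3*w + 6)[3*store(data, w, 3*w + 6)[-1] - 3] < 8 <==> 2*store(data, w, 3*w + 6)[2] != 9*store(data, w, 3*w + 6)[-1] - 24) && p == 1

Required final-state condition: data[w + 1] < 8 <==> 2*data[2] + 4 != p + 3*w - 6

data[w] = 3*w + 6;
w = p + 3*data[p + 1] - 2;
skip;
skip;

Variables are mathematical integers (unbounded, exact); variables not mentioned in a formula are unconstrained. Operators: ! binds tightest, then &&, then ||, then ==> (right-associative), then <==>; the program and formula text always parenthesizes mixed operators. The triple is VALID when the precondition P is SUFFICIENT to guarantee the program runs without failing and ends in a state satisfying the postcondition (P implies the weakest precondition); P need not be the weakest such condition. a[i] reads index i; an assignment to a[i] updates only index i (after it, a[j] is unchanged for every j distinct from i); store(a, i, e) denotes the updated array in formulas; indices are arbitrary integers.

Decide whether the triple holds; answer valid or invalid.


Working backward. After the program, the postcondition data[w + 1] < 8 <==> 2*data[2] + 4 != p + 3*w - 6 must hold; in canonical form it is data[w + 1] < 8 <==> 2*data[2] != p + 3*w - 10.
Before skip: data[w + 1] < 8 <==> 2*data[2] != p + 3*w - 10
Before skip: data[w + 1] < 8 <==> 2*data[2] != p + 3*w - 10
Before w := p + 3*data[p + 1] - 2: data[3*data[p + 1] + p - 1] < 8 <==> 2*data[2] != 9*data[p + 1] + 4*p - 16
Before data[w] := 3*w + 6: store(data, w, 3*w + 6)[3*store(data, w, 3*w + 6)[p + 1] + p - 1] < 8 <==> 2*store(data, w, 3*w + 6)[2] != 9*store(data, w, 3*w + 6)[p + 1] + 4*p - 16
The weakest precondition is store(data, w, 3*w + 6)[3*store(data, w, 3*w + 6)[p + 1] + p - 1] < 8 <==> 2*store(data, w, 3*w + 6)[2] != 9*store(data, w, 3*w + 6)[p + 1] + 4*p - 16.
Check whether (store(data, w, 3*w + 6)[3*store(data, w, 3*w + 6)[-1] - 3] < 8 <==> 2*store(data, w, 3*w + 6)[2] != 9*store(data, w, 3*w + 6)[-1] - 24) && p == 1 implies it.
Countermodel: at the initial state data = {[-1] = 57, [2] = 1, [3] = 4, [168] = 7, elsewhere 4}, p = 1, w = 3, the precondition holds but the weakest precondition fails.
Answer: invalid
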